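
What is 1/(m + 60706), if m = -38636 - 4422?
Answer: 1/17648 ≈ 5.6664e-5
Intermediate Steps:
m = -43058
1/(m + 60706) = 1/(-43058 + 60706) = 1/17648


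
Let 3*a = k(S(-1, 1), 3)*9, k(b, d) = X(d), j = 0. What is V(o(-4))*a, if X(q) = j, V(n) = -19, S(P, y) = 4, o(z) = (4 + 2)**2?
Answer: 0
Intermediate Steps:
o(z) = 36 (o(z) = 6**2 = 36)
X(q) = 0
k(b, d) = 0
a = 0 (a = (0*9)/3 = (1/3)*0 = 0)
V(o(-4))*a = -19*0 = 0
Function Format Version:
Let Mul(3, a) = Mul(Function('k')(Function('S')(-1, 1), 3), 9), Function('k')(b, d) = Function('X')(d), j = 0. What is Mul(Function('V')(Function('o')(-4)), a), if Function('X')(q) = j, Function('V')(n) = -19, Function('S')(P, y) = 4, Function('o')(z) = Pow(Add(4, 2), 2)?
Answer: 0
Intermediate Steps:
Function('o')(z) = 36 (Function('o')(z) = Pow(6, 2) = 36)
Function('X')(q) = 0
Function('k')(b, d) = 0
a = 0 (a = Mul(Rational(1, 3), Mul(0, 9)) = Mul(Rational(1, 3), 0) = 0)
Mul(Function('V')(Function('o')(-4)), a) = Mul(-19, 0) = 0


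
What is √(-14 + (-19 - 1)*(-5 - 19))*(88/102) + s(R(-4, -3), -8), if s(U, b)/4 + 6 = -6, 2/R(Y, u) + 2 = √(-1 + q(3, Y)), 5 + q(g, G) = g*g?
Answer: -48 + 44*√466/51 ≈ -29.376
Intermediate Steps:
q(g, G) = -5 + g² (q(g, G) = -5 + g*g = -5 + g²)
R(Y, u) = 2/(-2 + √3) (R(Y, u) = 2/(-2 + √(-1 + (-5 + 3²))) = 2/(-2 + √(-1 + (-5 + 9))) = 2/(-2 + √(-1 + 4)) = 2/(-2 + √3))
s(U, b) = -48 (s(U, b) = -24 + 4*(-6) = -24 - 24 = -48)
√(-14 + (-19 - 1)*(-5 - 19))*(88/102) + s(R(-4, -3), -8) = √(-14 + (-19 - 1)*(-5 - 19))*(88/102) - 48 = √(-14 - 20*(-24))*(88*(1/102)) - 48 = √(-14 + 480)*(44/51) - 48 = √466*(44/51) - 48 = 44*√466/51 - 48 = -48 + 44*√466/51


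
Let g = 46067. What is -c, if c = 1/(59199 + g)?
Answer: -1/105266 ≈ -9.4997e-6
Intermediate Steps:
c = 1/105266 (c = 1/(59199 + 46067) = 1/105266 ≈ 9.4997e-6)
-c = -1*1/105266 = -1/105266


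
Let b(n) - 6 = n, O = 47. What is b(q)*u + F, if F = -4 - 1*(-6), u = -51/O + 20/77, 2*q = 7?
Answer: -42277/7238 ≈ -5.8410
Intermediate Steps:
q = 7/2 (q = (½)*7 = 7/2 ≈ 3.5000)
b(n) = 6 + n
u = -2987/3619 (u = -51/47 + 20/77 = -2987/3619 ≈ -0.82537)
F = 2 (F = -4 + 6 = 2)
b(q)*u + F = (6 + 7/2)*(-2987/3619) + 2 = (19/2)*(-2987/3619) + 2 = -56753/7238 + 2 = -42277/7238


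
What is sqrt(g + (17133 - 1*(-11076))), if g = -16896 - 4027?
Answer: sqrt(7286) ≈ 85.358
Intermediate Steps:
g = -20923
sqrt(g + (17133 - 1*(-11076))) = sqrt(-20923 + (17133 - 1*(-11076))) = sqrt(-20923 + (17133 + 11076)) = sqrt(-20923 + 28209) = sqrt(7286)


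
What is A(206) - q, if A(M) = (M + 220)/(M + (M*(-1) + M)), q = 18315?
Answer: -1886232/103 ≈ -18313.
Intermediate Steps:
A(M) = (220 + M)/M (A(M) = (220 + M)/(M + (-M + M)) = (220 + M)/(M + 0) = (220 + M)/M)
A(206) - q = (220 + 206)/206 - 1*18315 = (1/206)*426 - 18315 = 213/103 - 18315 = -1886232/103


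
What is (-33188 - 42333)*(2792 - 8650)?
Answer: 442402018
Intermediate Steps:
(-33188 - 42333)*(2792 - 8650) = -75521*(-5858) = 442402018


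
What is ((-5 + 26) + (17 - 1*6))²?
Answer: 1024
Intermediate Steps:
((-5 + 26) + (17 - 1*6))² = (21 + (17 - 6))² = (21 + 11)² = 32² = 1024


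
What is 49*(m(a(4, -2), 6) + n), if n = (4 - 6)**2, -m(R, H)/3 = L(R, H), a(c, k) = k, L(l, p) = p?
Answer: -686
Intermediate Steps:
m(R, H) = -3*H
n = 4 (n = (-2)**2 = 4)
49*(m(a(4, -2), 6) + n) = 49*(-3*6 + 4) = 49*(-18 + 4) = 49*(-14) = -686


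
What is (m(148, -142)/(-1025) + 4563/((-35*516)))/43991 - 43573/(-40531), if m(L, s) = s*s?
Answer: 2364550740908709/2200399338636100 ≈ 1.0746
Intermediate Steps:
m(L, s) = s²
(m(148, -142)/(-1025) + 4563/((-35*516)))/43991 - 43573/(-40531) = ((-142)²/(-1025) + 4563/((-35*516)))/43991 - 43573/(-40531) = (20164*(-1/1025) + 4563/(-18060))*(1/43991) - 43573*(-1/40531) = (-20164/1025 + 4563*(-1/18060))*(1/43991) + 43573/40531 = (-20164/1025 - 1521/6020)*(1/43991) + 43573/40531 = -24589261/1234100*1/43991 + 43573/40531 = -24589261/54289293100 + 43573/40531 = 2364550740908709/2200399338636100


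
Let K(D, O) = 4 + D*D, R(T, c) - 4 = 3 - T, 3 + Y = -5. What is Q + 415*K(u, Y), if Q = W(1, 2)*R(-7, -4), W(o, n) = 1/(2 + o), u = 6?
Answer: 49814/3 ≈ 16605.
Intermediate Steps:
Y = -8 (Y = -3 - 5 = -8)
R(T, c) = 7 - T (R(T, c) = 4 + (3 - T) = 7 - T)
Q = 14/3 (Q = (7 - 1*(-7))/(2 + 1) = (7 + 7)/3 = (1/3)*14 = 14/3 ≈ 4.6667)
K(D, O) = 4 + D**2
Q + 415*K(u, Y) = 14/3 + 415*(4 + 6**2) = 14/3 + 415*(4 + 36) = 14/3 + 415*40 = 14/3 + 16600 = 49814/3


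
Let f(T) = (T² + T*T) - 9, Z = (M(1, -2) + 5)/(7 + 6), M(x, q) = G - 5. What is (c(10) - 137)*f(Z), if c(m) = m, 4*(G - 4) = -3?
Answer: 9017/8 ≈ 1127.1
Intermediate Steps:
G = 13/4 (G = 4 + (¼)*(-3) = 4 - ¾ = 13/4 ≈ 3.2500)
M(x, q) = -7/4 (M(x, q) = 13/4 - 5 = -7/4)
Z = ¼ (Z = (-7/4 + 5)/(7 + 6) = (13/4)/13 = (13/4)*(1/13) = ¼ ≈ 0.25000)
f(T) = -9 + 2*T² (f(T) = (T² + T²) - 9 = 2*T² - 9 = -9 + 2*T²)
(c(10) - 137)*f(Z) = (10 - 137)*(-9 + 2*(¼)²) = -127*(-9 + 2*(1/16)) = -127*(-9 + ⅛) = -127*(-71/8) = 9017/8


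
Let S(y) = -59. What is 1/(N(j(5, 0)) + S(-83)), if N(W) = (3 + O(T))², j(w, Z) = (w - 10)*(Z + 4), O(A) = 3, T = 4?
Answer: -1/23 ≈ -0.043478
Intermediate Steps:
j(w, Z) = (-10 + w)*(4 + Z)
N(W) = 36 (N(W) = (3 + 3)² = 6² = 36)
1/(N(j(5, 0)) + S(-83)) = 1/(36 - 59) = 1/(-23) = -1/23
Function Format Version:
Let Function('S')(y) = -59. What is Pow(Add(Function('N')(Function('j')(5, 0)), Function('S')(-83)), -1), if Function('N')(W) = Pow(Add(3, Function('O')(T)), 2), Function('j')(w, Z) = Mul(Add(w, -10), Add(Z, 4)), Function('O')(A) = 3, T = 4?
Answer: Rational(-1, 23) ≈ -0.043478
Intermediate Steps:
Function('j')(w, Z) = Mul(Add(-10, w), Add(4, Z))
Function('N')(W) = 36 (Function('N')(W) = Pow(Add(3, 3), 2) = Pow(6, 2) = 36)
Pow(Add(Function('N')(Function('j')(5, 0)), Function('S')(-83)), -1) = Pow(Add(36, -59), -1) = Pow(-23, -1) = Rational(-1, 23)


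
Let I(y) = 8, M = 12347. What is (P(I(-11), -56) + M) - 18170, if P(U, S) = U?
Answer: -5815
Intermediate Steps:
(P(I(-11), -56) + M) - 18170 = (8 + 12347) - 18170 = 12355 - 18170 = -5815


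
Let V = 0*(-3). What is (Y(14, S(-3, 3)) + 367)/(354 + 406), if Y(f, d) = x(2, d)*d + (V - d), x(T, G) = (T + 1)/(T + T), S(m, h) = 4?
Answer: 183/380 ≈ 0.48158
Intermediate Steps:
V = 0
x(T, G) = (1 + T)/(2*T) (x(T, G) = (1 + T)/((2*T)) = (1 + T)*(1/(2*T)) = (1 + T)/(2*T))
Y(f, d) = -d/4 (Y(f, d) = ((½)*(1 + 2)/2)*d + (0 - d) = ((½)*(½)*3)*d - d = 3*d/4 - d = -d/4)
(Y(14, S(-3, 3)) + 367)/(354 + 406) = (-¼*4 + 367)/(354 + 406) = (-1 + 367)/760 = 366*(1/760) = 183/380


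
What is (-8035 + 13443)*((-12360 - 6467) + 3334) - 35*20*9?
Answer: -83792444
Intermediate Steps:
(-8035 + 13443)*((-12360 - 6467) + 3334) - 35*20*9 = 5408*(-18827 + 3334) - 700*9 = 5408*(-15493) - 1*6300 = -83786144 - 6300 = -83792444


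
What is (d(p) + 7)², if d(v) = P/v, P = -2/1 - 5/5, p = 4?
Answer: 625/16 ≈ 39.063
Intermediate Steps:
P = -3 (P = -2*1 - 5*⅕ = -2 - 1 = -3)
d(v) = -3/v
(d(p) + 7)² = (-3/4 + 7)² = (-3*¼ + 7)² = (-¾ + 7)² = (25/4)² = 625/16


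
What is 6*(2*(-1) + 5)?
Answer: 18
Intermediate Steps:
6*(2*(-1) + 5) = 6*(-2 + 5) = 6*3 = 18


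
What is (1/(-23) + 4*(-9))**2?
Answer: 687241/529 ≈ 1299.1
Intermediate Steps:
(1/(-23) + 4*(-9))**2 = (-1/23 - 36)**2 = (-829/23)**2 = 687241/529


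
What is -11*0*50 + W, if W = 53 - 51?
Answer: 2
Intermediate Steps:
W = 2
-11*0*50 + W = -11*0*50 + 2 = 0*50 + 2 = 0 + 2 = 2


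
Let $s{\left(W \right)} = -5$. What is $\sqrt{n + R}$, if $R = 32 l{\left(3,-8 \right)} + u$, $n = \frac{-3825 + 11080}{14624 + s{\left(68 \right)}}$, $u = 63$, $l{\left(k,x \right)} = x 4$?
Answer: $\frac{2 i \sqrt{51318552219}}{14619} \approx 30.992 i$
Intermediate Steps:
$l{\left(k,x \right)} = 4 x$
$n = \frac{7255}{14619}$ ($n = \frac{-3825 + 11080}{14624 - 5} = \frac{7255}{14619} \approx 0.49627$)
$R = -961$ ($R = 32 \cdot 4 \left(-8\right) + 63 = 32 \left(-32\right) + 63 = -1024 + 63 = -961$)
$\sqrt{n + R} = \sqrt{\frac{7255}{14619} - 961} = \sqrt{- \frac{14041604}{14619}} = \frac{2 i \sqrt{51318552219}}{14619}$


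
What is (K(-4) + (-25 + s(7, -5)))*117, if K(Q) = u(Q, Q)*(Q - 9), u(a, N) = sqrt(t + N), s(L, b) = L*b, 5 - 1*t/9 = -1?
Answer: -7020 - 7605*sqrt(2) ≈ -17775.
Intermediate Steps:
t = 54 (t = 45 - 9*(-1) = 45 + 9 = 54)
u(a, N) = sqrt(54 + N)
K(Q) = sqrt(54 + Q)*(-9 + Q) (K(Q) = sqrt(54 + Q)*(Q - 9) = sqrt(54 + Q)*(-9 + Q))
(K(-4) + (-25 + s(7, -5)))*117 = (sqrt(54 - 4)*(-9 - 4) + (-25 + 7*(-5)))*117 = (sqrt(50)*(-13) + (-25 - 35))*117 = ((5*sqrt(2))*(-13) - 60)*117 = (-65*sqrt(2) - 60)*117 = (-60 - 65*sqrt(2))*117 = -7020 - 7605*sqrt(2)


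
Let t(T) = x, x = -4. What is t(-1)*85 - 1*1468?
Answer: -1808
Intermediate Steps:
t(T) = -4
t(-1)*85 - 1*1468 = -4*85 - 1*1468 = -340 - 1468 = -1808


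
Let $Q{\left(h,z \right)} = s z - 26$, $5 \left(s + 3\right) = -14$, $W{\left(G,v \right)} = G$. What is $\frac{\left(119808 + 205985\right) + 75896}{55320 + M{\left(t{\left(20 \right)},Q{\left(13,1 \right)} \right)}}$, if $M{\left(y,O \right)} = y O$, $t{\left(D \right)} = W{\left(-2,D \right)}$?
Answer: $\frac{2008445}{276918} \approx 7.2529$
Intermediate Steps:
$s = - \frac{29}{5}$ ($s = -3 + \frac{1}{5} \left(-14\right) = -3 - \frac{14}{5} = - \frac{29}{5} \approx -5.8$)
$t{\left(D \right)} = -2$
$Q{\left(h,z \right)} = -26 - \frac{29 z}{5}$ ($Q{\left(h,z \right)} = - \frac{29 z}{5} - 26 = -26 - \frac{29 z}{5}$)
$M{\left(y,O \right)} = O y$
$\frac{\left(119808 + 205985\right) + 75896}{55320 + M{\left(t{\left(20 \right)},Q{\left(13,1 \right)} \right)}} = \frac{\left(119808 + 205985\right) + 75896}{55320 + \left(-26 - \frac{29}{5}\right) \left(-2\right)} = \frac{325793 + 75896}{55320 + \left(-26 - \frac{29}{5}\right) \left(-2\right)} = \frac{401689}{55320 - - \frac{318}{5}} = \frac{401689}{55320 + \frac{318}{5}} = \frac{401689}{\frac{276918}{5}} = 401689 \cdot \frac{5}{276918} = \frac{2008445}{276918}$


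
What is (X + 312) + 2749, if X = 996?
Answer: 4057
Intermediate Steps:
(X + 312) + 2749 = (996 + 312) + 2749 = 1308 + 2749 = 4057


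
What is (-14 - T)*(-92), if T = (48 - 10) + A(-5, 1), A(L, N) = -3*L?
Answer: 6164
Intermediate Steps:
T = 53 (T = (48 - 10) - 3*(-5) = 38 + 15 = 53)
(-14 - T)*(-92) = (-14 - 1*53)*(-92) = (-14 - 53)*(-92) = -67*(-92) = 6164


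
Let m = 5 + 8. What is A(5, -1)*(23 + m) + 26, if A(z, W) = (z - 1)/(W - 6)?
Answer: 38/7 ≈ 5.4286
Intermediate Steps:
A(z, W) = (-1 + z)/(-6 + W)
m = 13
A(5, -1)*(23 + m) + 26 = ((-1 + 5)/(-6 - 1))*(23 + 13) + 26 = (4/(-7))*36 + 26 = -1/7*4*36 + 26 = -4/7*36 + 26 = -144/7 + 26 = 38/7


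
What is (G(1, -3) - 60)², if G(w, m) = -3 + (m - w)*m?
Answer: 2601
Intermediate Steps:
G(w, m) = -3 + m*(m - w)
(G(1, -3) - 60)² = ((-3 + (-3)² - 1*(-3)*1) - 60)² = ((-3 + 9 + 3) - 60)² = (9 - 60)² = (-51)² = 2601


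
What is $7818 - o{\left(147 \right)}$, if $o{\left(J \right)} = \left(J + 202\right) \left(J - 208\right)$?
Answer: $29107$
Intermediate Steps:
$o{\left(J \right)} = \left(-208 + J\right) \left(202 + J\right)$ ($o{\left(J \right)} = \left(202 + J\right) \left(-208 + J\right) = \left(-208 + J\right) \left(202 + J\right)$)
$7818 - o{\left(147 \right)} = 7818 - \left(-42016 + 147^{2} - 882\right) = 7818 - \left(-42016 + 21609 - 882\right) = 7818 - -21289 = 7818 + 21289 = 29107$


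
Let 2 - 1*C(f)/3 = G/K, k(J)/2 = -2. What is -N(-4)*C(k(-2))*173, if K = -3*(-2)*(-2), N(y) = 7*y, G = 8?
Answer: 38752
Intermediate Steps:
K = -12 (K = 6*(-2) = -12)
k(J) = -4 (k(J) = 2*(-2) = -4)
C(f) = 8 (C(f) = 6 - 24/(-12) = 6 - 24*(-1)/12 = 6 - 3*(-⅔) = 6 + 2 = 8)
-N(-4)*C(k(-2))*173 = -(7*(-4))*8*173 = -(-28*8)*173 = -(-224)*173 = -1*(-38752) = 38752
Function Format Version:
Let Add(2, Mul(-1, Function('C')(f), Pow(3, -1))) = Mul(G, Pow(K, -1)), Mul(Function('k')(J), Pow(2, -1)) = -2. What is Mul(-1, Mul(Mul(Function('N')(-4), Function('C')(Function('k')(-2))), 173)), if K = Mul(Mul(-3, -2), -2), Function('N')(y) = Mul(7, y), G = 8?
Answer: 38752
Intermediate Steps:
K = -12 (K = Mul(6, -2) = -12)
Function('k')(J) = -4 (Function('k')(J) = Mul(2, -2) = -4)
Function('C')(f) = 8 (Function('C')(f) = Add(6, Mul(-3, Mul(8, Pow(-12, -1)))) = Add(6, Mul(-3, Mul(8, Rational(-1, 12)))) = Add(6, Mul(-3, Rational(-2, 3))) = Add(6, 2) = 8)
Mul(-1, Mul(Mul(Function('N')(-4), Function('C')(Function('k')(-2))), 173)) = Mul(-1, Mul(Mul(Mul(7, -4), 8), 173)) = Mul(-1, Mul(Mul(-28, 8), 173)) = Mul(-1, Mul(-224, 173)) = Mul(-1, -38752) = 38752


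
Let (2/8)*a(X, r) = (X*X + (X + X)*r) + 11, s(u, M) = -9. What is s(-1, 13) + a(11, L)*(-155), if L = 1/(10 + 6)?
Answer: -165403/2 ≈ -82702.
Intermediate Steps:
L = 1/16 ≈ 0.062500
a(X, r) = 44 + 4*X**2 + 8*X*r (a(X, r) = 4*((X*X + (X + X)*r) + 11) = 4*((X**2 + (2*X)*r) + 11) = 4*((X**2 + 2*X*r) + 11) = 4*(11 + X**2 + 2*X*r) = 44 + 4*X**2 + 8*X*r)
s(-1, 13) + a(11, L)*(-155) = -9 + (44 + 4*11**2 + 8*11*(1/16))*(-155) = -9 + (44 + 4*121 + 11/2)*(-155) = -9 + (44 + 484 + 11/2)*(-155) = -9 + (1067/2)*(-155) = -9 - 165385/2 = -165403/2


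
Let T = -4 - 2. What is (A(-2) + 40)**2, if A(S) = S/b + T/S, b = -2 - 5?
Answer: 91809/49 ≈ 1873.7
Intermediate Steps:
b = -7
T = -6
A(S) = -6/S - S/7 (A(S) = S/(-7) - 6/S = S*(-1/7) - 6/S = -S/7 - 6/S = -6/S - S/7)
(A(-2) + 40)**2 = ((-6/(-2) - 1/7*(-2)) + 40)**2 = ((-6*(-1/2) + 2/7) + 40)**2 = ((3 + 2/7) + 40)**2 = (23/7 + 40)**2 = (303/7)**2 = 91809/49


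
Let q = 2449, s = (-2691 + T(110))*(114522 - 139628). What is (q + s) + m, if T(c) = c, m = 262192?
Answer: 65063227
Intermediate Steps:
s = 64798586 (s = (-2691 + 110)*(114522 - 139628) = -2581*(-25106) = 64798586)
(q + s) + m = (2449 + 64798586) + 262192 = 64801035 + 262192 = 65063227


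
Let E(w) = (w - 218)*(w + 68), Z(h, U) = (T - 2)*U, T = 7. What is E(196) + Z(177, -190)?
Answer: -6758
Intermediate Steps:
Z(h, U) = 5*U (Z(h, U) = (7 - 2)*U = 5*U)
E(w) = (-218 + w)*(68 + w)
E(196) + Z(177, -190) = (-14824 + 196² - 150*196) + 5*(-190) = (-14824 + 38416 - 29400) - 950 = -5808 - 950 = -6758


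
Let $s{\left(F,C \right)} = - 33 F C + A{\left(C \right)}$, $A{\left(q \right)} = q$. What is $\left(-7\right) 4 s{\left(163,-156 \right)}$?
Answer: $-23491104$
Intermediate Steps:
$s{\left(F,C \right)} = C - 33 C F$ ($s{\left(F,C \right)} = - 33 F C + C = - 33 C F + C = C - 33 C F$)
$\left(-7\right) 4 s{\left(163,-156 \right)} = \left(-7\right) 4 \left(- 156 \left(1 - 5379\right)\right) = - 28 \left(- 156 \left(1 - 5379\right)\right) = - 28 \left(\left(-156\right) \left(-5378\right)\right) = \left(-28\right) 838968 = -23491104$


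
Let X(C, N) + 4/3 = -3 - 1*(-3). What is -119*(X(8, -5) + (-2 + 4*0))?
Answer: 1190/3 ≈ 396.67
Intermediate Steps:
X(C, N) = -4/3 (X(C, N) = -4/3 + (-3 - 1*(-3)) = -4/3 + (-3 + 3) = -4/3 + 0 = -4/3)
-119*(X(8, -5) + (-2 + 4*0)) = -119*(-4/3 + (-2 + 4*0)) = -119*(-4/3 + (-2 + 0)) = -119*(-4/3 - 2) = -119*(-10/3) = 1190/3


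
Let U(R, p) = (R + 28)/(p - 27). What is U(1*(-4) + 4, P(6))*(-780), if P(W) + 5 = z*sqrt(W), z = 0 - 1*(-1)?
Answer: 349440/509 + 10920*sqrt(6)/509 ≈ 739.07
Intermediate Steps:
z = 1 (z = 0 + 1 = 1)
P(W) = -5 + sqrt(W) (P(W) = -5 + 1*sqrt(W) = -5 + sqrt(W))
U(R, p) = (28 + R)/(-27 + p)
U(1*(-4) + 4, P(6))*(-780) = ((28 + (1*(-4) + 4))/(-27 + (-5 + sqrt(6))))*(-780) = ((28 + (-4 + 4))/(-32 + sqrt(6)))*(-780) = ((28 + 0)/(-32 + sqrt(6)))*(-780) = (28/(-32 + sqrt(6)))*(-780) = -21840/(-32 + sqrt(6))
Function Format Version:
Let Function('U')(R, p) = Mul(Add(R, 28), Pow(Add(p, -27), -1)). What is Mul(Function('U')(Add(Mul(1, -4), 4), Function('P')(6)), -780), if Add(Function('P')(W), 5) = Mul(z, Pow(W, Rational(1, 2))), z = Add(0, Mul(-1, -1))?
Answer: Add(Rational(349440, 509), Mul(Rational(10920, 509), Pow(6, Rational(1, 2)))) ≈ 739.07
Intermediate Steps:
z = 1 (z = Add(0, 1) = 1)
Function('P')(W) = Add(-5, Pow(W, Rational(1, 2))) (Function('P')(W) = Add(-5, Mul(1, Pow(W, Rational(1, 2)))) = Add(-5, Pow(W, Rational(1, 2))))
Function('U')(R, p) = Mul(Pow(Add(-27, p), -1), Add(28, R)) (Function('U')(R, p) = Mul(Add(28, R), Pow(Add(-27, p), -1)) = Mul(Pow(Add(-27, p), -1), Add(28, R)))
Mul(Function('U')(Add(Mul(1, -4), 4), Function('P')(6)), -780) = Mul(Mul(Pow(Add(-27, Add(-5, Pow(6, Rational(1, 2)))), -1), Add(28, Add(Mul(1, -4), 4))), -780) = Mul(Mul(Pow(Add(-32, Pow(6, Rational(1, 2))), -1), Add(28, Add(-4, 4))), -780) = Mul(Mul(Pow(Add(-32, Pow(6, Rational(1, 2))), -1), Add(28, 0)), -780) = Mul(Mul(Pow(Add(-32, Pow(6, Rational(1, 2))), -1), 28), -780) = Mul(Mul(28, Pow(Add(-32, Pow(6, Rational(1, 2))), -1)), -780) = Mul(-21840, Pow(Add(-32, Pow(6, Rational(1, 2))), -1))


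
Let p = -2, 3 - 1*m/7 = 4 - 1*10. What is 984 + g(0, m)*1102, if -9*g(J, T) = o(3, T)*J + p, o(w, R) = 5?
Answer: 11060/9 ≈ 1228.9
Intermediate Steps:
m = 63 (m = 21 - 7*(4 - 1*10) = 21 - 7*(4 - 10) = 21 - 7*(-6) = 21 + 42 = 63)
g(J, T) = 2/9 - 5*J/9 (g(J, T) = -(5*J - 2)/9 = -(-2 + 5*J)/9 = 2/9 - 5*J/9)
984 + g(0, m)*1102 = 984 + (2/9 - 5/9*0)*1102 = 984 + (2/9 + 0)*1102 = 984 + (2/9)*1102 = 984 + 2204/9 = 11060/9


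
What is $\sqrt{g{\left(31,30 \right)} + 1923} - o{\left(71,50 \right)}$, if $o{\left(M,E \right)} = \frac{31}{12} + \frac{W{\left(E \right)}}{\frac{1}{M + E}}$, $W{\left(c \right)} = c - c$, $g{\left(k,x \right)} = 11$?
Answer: $- \frac{31}{12} + \sqrt{1934} \approx 41.394$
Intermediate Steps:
$W{\left(c \right)} = 0$
$o{\left(M,E \right)} = \frac{31}{12}$ ($o{\left(M,E \right)} = \frac{31}{12} + \frac{0}{\frac{1}{M + E}} = 31 \cdot \frac{1}{12} + \frac{0}{\frac{1}{E + M}} = \frac{31}{12} + 0 \left(E + M\right) = \frac{31}{12} + 0 = \frac{31}{12}$)
$\sqrt{g{\left(31,30 \right)} + 1923} - o{\left(71,50 \right)} = \sqrt{11 + 1923} - \frac{31}{12} = \sqrt{1934} - \frac{31}{12} = - \frac{31}{12} + \sqrt{1934}$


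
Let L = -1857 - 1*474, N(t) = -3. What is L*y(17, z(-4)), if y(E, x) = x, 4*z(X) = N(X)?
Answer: 6993/4 ≈ 1748.3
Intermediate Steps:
z(X) = -3/4 (z(X) = (1/4)*(-3) = -3/4)
L = -2331 (L = -1857 - 474 = -2331)
L*y(17, z(-4)) = -2331*(-3/4) = 6993/4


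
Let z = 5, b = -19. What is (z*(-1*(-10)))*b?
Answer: -950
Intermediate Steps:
(z*(-1*(-10)))*b = (5*(-1*(-10)))*(-19) = (5*10)*(-19) = 50*(-19) = -950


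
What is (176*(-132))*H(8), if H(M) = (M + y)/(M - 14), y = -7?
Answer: 3872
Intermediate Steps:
H(M) = (-7 + M)/(-14 + M) (H(M) = (M - 7)/(M - 14) = (-7 + M)/(-14 + M))
(176*(-132))*H(8) = (176*(-132))*((-7 + 8)/(-14 + 8)) = -23232/(-6) = -(-3872) = -23232*(-⅙) = 3872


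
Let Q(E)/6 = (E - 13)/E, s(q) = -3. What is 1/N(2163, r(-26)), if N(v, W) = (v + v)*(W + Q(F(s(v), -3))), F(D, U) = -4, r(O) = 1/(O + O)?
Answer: 26/2865975 ≈ 9.0720e-6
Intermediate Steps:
r(O) = 1/(2*O)
Q(E) = 6*(-13 + E)/E (Q(E) = 6*((E - 13)/E) = 6*((-13 + E)/E) = 6*(-13 + E)/E)
N(v, W) = 2*v*(51/2 + W) (N(v, W) = (v + v)*(W + (6 - 78/(-4))) = (2*v)*(W + (6 - 78*(-¼))) = (2*v)*(W + (6 + 39/2)) = (2*v)*(W + 51/2) = (2*v)*(51/2 + W) = 2*v*(51/2 + W))
1/N(2163, r(-26)) = 1/(2163*(51 + 2*((½)/(-26)))) = 1/(2163*(51 + 2*((½)*(-1/26)))) = 1/(2163*(51 + 2*(-1/52))) = 1/(2163*(51 - 1/26)) = 1/(2163*(1325/26)) = 1/(2865975/26) = 26/2865975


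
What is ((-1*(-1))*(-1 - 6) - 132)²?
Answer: 19321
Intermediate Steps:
((-1*(-1))*(-1 - 6) - 132)² = (1*(-7) - 132)² = (-7 - 132)² = (-139)² = 19321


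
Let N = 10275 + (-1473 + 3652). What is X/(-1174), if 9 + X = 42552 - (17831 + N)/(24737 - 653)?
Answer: -113841703/3141624 ≈ -36.237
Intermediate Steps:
N = 12454 (N = 10275 + 2179 = 12454)
X = 113841703/2676 (X = -9 + (42552 - (17831 + 12454)/(24737 - 653)) = -9 + (42552 - 30285/24084) = -9 + (42552 - 1*3365/2676) = -9 + (42552 - 3365/2676) = -9 + 113865787/2676 = 113841703/2676 ≈ 42542.)
X/(-1174) = (113841703/2676)/(-1174) = (113841703/2676)*(-1/1174) = -113841703/3141624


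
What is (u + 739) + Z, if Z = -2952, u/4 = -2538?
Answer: -12365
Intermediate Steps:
u = -10152 (u = 4*(-2538) = -10152)
(u + 739) + Z = (-10152 + 739) - 2952 = -9413 - 2952 = -12365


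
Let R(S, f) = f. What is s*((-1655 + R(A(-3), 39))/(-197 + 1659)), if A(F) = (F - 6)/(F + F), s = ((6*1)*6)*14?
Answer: -407232/731 ≈ -557.09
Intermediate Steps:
s = 504 (s = (6*6)*14 = 36*14 = 504)
A(F) = (-6 + F)/(2*F) (A(F) = (-6 + F)/((2*F)) = (-6 + F)*(1/(2*F)) = (-6 + F)/(2*F))
s*((-1655 + R(A(-3), 39))/(-197 + 1659)) = 504*((-1655 + 39)/(-197 + 1659)) = 504*(-1616/1462) = 504*(-1616*1/1462) = 504*(-808/731) = -407232/731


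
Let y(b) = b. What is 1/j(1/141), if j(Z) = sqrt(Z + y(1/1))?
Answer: sqrt(20022)/142 ≈ 0.99647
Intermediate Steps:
j(Z) = sqrt(1 + Z) (j(Z) = sqrt(Z + 1/1) = sqrt(Z + 1) = sqrt(1 + Z))
1/j(1/141) = 1/(sqrt(1 + 1/141)) = 1/(sqrt(142/141)) = 1/(sqrt(20022)/141) = sqrt(20022)/142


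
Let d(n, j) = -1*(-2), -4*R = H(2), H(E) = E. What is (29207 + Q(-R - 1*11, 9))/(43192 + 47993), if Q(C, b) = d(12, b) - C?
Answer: 58439/182370 ≈ 0.32044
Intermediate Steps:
R = -½ (R = -¼*2 = -½ ≈ -0.50000)
d(n, j) = 2
Q(C, b) = 2 - C
(29207 + Q(-R - 1*11, 9))/(43192 + 47993) = (29207 + (2 - (-1*(-½) - 1*11)))/(43192 + 47993) = (29207 + (2 - (½ - 11)))/91185 = (29207 + (2 - 1*(-21/2)))*(1/91185) = (29207 + (2 + 21/2))*(1/91185) = (29207 + 25/2)*(1/91185) = (58439/2)*(1/91185) = 58439/182370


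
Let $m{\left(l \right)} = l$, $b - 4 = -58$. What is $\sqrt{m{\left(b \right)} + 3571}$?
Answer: $\sqrt{3517} \approx 59.304$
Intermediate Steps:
$b = -54$ ($b = 4 - 58 = -54$)
$\sqrt{m{\left(b \right)} + 3571} = \sqrt{-54 + 3571} = \sqrt{3517}$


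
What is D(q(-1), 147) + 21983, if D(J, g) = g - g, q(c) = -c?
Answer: 21983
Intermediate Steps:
D(J, g) = 0
D(q(-1), 147) + 21983 = 0 + 21983 = 21983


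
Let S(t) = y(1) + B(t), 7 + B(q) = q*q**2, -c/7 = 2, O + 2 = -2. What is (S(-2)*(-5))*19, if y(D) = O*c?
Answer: -3895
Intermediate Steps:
O = -4 (O = -2 - 2 = -4)
c = -14 (c = -7*2 = -14)
B(q) = -7 + q**3 (B(q) = -7 + q*q**2 = -7 + q**3)
y(D) = 56 (y(D) = -4*(-14) = 56)
S(t) = 49 + t**3 (S(t) = 56 + (-7 + t**3) = 49 + t**3)
(S(-2)*(-5))*19 = ((49 + (-2)**3)*(-5))*19 = ((49 - 8)*(-5))*19 = (41*(-5))*19 = -205*19 = -3895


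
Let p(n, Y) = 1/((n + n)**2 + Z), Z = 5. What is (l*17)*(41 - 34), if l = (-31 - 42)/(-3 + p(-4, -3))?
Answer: 599403/206 ≈ 2909.7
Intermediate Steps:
p(n, Y) = 1/(5 + 4*n**2) (p(n, Y) = 1/((n + n)**2 + 5) = 1/((2*n)**2 + 5) = 1/(4*n**2 + 5) = 1/(5 + 4*n**2))
l = 5037/206 (l = (-31 - 42)/(-3 + 1/(5 + 4*(-4)**2)) = -73/(-3 + 1/(5 + 4*16)) = -73/(-3 + 1/(5 + 64)) = -73/(-3 + 1/69) = -73/(-206/69) = -73*(-69/206) = 5037/206 ≈ 24.451)
(l*17)*(41 - 34) = ((5037/206)*17)*(41 - 34) = (85629/206)*7 = 599403/206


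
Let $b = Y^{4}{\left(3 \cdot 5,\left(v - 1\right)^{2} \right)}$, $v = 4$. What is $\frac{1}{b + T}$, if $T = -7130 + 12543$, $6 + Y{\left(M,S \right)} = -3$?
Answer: $\frac{1}{11974} \approx 8.3514 \cdot 10^{-5}$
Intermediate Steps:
$Y{\left(M,S \right)} = -9$ ($Y{\left(M,S \right)} = -6 - 3 = -9$)
$T = 5413$
$b = 6561$ ($b = \left(-9\right)^{4} = 6561$)
$\frac{1}{b + T} = \frac{1}{6561 + 5413} = \frac{1}{11974}$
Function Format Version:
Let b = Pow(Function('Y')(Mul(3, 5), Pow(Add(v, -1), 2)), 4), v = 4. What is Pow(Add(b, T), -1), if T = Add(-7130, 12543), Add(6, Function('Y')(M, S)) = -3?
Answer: Rational(1, 11974) ≈ 8.3514e-5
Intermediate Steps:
Function('Y')(M, S) = -9 (Function('Y')(M, S) = Add(-6, -3) = -9)
T = 5413
b = 6561 (b = Pow(-9, 4) = 6561)
Pow(Add(b, T), -1) = Pow(Add(6561, 5413), -1) = Pow(11974, -1) = Rational(1, 11974)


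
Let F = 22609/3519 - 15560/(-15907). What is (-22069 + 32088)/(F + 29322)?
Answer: 24383951649/71381050523 ≈ 0.34160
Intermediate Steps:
F = 18017261/2433771 (F = 22609*(1/3519) - 15560*(-1/15907) = 983/153 + 15560/15907 = 18017261/2433771 ≈ 7.4030)
(-22069 + 32088)/(F + 29322) = (-22069 + 32088)/(18017261/2433771 + 29322) = 10019/(71381050523/2433771) = 10019*(2433771/71381050523) = 24383951649/71381050523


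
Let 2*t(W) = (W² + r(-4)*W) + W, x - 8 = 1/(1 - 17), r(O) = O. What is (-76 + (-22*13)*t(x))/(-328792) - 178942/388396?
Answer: -3624221737771/8172895848448 ≈ -0.44344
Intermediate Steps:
x = 127/16 (x = 8 + 1/(1 - 17) = 8 + 1/(-16) = 8 - 1/16 = 127/16 ≈ 7.9375)
t(W) = W²/2 - 3*W/2 (t(W) = ((W² - 4*W) + W)/2 = (W² - 3*W)/2 = W²/2 - 3*W/2)
(-76 + (-22*13)*t(x))/(-328792) - 178942/388396 = (-76 + (-22*13)*((½)*(127/16)*(-3 + 127/16)))/(-328792) - 178942/388396 = (-76 - 143*127*79/(16*16))*(-1/328792) - 178942*1/388396 = (-76 - 286*10033/512)*(-1/328792) - 89471/194198 = (-76 - 1434719/256)*(-1/328792) - 89471/194198 = -1454175/256*(-1/328792) - 89471/194198 = 1454175/84170752 - 89471/194198 = -3624221737771/8172895848448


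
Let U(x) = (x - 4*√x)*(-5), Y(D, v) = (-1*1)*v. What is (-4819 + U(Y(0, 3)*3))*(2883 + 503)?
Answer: -16164764 + 203160*I ≈ -1.6165e+7 + 2.0316e+5*I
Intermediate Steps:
Y(D, v) = -v
U(x) = -5*x + 20*√x
(-4819 + U(Y(0, 3)*3))*(2883 + 503) = (-4819 + (-5*(-1*3)*3 + 20*√(-1*3*3)))*(2883 + 503) = (-4819 + (-(-15)*3 + 20*√(-3*3)))*3386 = (-4819 + (-5*(-9) + 20*√(-9)))*3386 = (-4819 + (45 + 20*(3*I)))*3386 = (-4819 + (45 + 60*I))*3386 = (-4774 + 60*I)*3386 = -16164764 + 203160*I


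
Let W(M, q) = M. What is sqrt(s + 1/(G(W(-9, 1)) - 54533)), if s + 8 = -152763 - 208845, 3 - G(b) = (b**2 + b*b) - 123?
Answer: I*sqrt(1076811359644345)/54569 ≈ 601.34*I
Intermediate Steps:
G(b) = 126 - 2*b**2 (G(b) = 3 - ((b**2 + b*b) - 123) = 3 - ((b**2 + b**2) - 123) = 3 - (2*b**2 - 123) = 3 - (-123 + 2*b**2) = 3 + (123 - 2*b**2) = 126 - 2*b**2)
s = -361616 (s = -8 + (-152763 - 208845) = -8 - 361608 = -361616)
sqrt(s + 1/(G(W(-9, 1)) - 54533)) = sqrt(-361616 + 1/((126 - 2*(-9)**2) - 54533)) = sqrt(-361616 + 1/((126 - 2*81) - 54533)) = sqrt(-361616 + 1/((126 - 162) - 54533)) = sqrt(-361616 + 1/(-36 - 54533)) = sqrt(-361616 + 1/(-54569)) = sqrt(-361616 - 1/54569) = sqrt(-19733023505/54569) = I*sqrt(1076811359644345)/54569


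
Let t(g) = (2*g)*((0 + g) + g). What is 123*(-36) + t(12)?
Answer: -3852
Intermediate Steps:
t(g) = 4*g² (t(g) = (2*g)*(g + g) = (2*g)*(2*g) = 4*g²)
123*(-36) + t(12) = 123*(-36) + 4*12² = -4428 + 4*144 = -4428 + 576 = -3852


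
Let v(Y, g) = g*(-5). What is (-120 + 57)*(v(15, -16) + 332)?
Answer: -25956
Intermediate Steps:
v(Y, g) = -5*g
(-120 + 57)*(v(15, -16) + 332) = (-120 + 57)*(-5*(-16) + 332) = -63*(80 + 332) = -63*412 = -25956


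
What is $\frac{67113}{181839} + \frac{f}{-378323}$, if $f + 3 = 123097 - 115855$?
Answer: $\frac{8024686326}{22931291999} \approx 0.34994$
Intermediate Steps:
$f = 7239$ ($f = -3 + \left(123097 - 115855\right) = -3 + 7242 = 7239$)
$\frac{67113}{181839} + \frac{f}{-378323} = \frac{67113}{181839} + \frac{7239}{-378323} = 67113 \cdot \frac{1}{181839} + 7239 \left(- \frac{1}{378323}\right) = \frac{22371}{60613} - \frac{7239}{378323} = \frac{8024686326}{22931291999}$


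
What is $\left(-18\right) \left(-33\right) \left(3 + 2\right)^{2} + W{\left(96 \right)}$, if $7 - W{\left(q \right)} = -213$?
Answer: $15070$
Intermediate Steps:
$W{\left(q \right)} = 220$ ($W{\left(q \right)} = 7 - -213 = 7 + 213 = 220$)
$\left(-18\right) \left(-33\right) \left(3 + 2\right)^{2} + W{\left(96 \right)} = \left(-18\right) \left(-33\right) \left(3 + 2\right)^{2} + 220 = 594 \cdot 5^{2} + 220 = 594 \cdot 25 + 220 = 14850 + 220 = 15070$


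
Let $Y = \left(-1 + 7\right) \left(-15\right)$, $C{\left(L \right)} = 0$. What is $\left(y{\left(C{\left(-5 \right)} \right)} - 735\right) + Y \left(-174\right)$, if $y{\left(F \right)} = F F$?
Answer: $14925$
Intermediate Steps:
$y{\left(F \right)} = F^{2}$
$Y = -90$ ($Y = 6 \left(-15\right) = -90$)
$\left(y{\left(C{\left(-5 \right)} \right)} - 735\right) + Y \left(-174\right) = \left(0^{2} - 735\right) - -15660 = \left(0 - 735\right) + 15660 = -735 + 15660 = 14925$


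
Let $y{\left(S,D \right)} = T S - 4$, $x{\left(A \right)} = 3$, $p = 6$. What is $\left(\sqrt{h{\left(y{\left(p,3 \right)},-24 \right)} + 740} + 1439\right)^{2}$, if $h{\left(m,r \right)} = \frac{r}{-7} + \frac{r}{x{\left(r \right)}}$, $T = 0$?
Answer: $\frac{14500195}{7} + \frac{17268 \sqrt{1001}}{7} \approx 2.1495 \cdot 10^{6}$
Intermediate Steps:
$y{\left(S,D \right)} = -4$ ($y{\left(S,D \right)} = 0 S - 4 = 0 - 4 = -4$)
$h{\left(m,r \right)} = \frac{4 r}{21}$ ($h{\left(m,r \right)} = \frac{r}{-7} + \frac{r}{3} = r \left(- \frac{1}{7}\right) + r \frac{1}{3} = - \frac{r}{7} + \frac{r}{3} = \frac{4 r}{21}$)
$\left(\sqrt{h{\left(y{\left(p,3 \right)},-24 \right)} + 740} + 1439\right)^{2} = \left(\sqrt{\frac{4}{21} \left(-24\right) + 740} + 1439\right)^{2} = \left(\sqrt{- \frac{32}{7} + 740} + 1439\right)^{2} = \left(\sqrt{\frac{5148}{7}} + 1439\right)^{2} = \left(\frac{6 \sqrt{1001}}{7} + 1439\right)^{2} = \left(1439 + \frac{6 \sqrt{1001}}{7}\right)^{2}$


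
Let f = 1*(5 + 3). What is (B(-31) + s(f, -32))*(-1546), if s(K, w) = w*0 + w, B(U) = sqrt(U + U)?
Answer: 49472 - 1546*I*sqrt(62) ≈ 49472.0 - 12173.0*I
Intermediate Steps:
f = 8 (f = 1*8 = 8)
B(U) = sqrt(2)*sqrt(U) (B(U) = sqrt(2*U) = sqrt(2)*sqrt(U))
s(K, w) = w (s(K, w) = 0 + w = w)
(B(-31) + s(f, -32))*(-1546) = (sqrt(2)*sqrt(-31) - 32)*(-1546) = (sqrt(2)*(I*sqrt(31)) - 32)*(-1546) = (I*sqrt(62) - 32)*(-1546) = (-32 + I*sqrt(62))*(-1546) = 49472 - 1546*I*sqrt(62)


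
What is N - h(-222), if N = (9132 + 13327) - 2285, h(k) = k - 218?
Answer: 20614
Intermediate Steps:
h(k) = -218 + k
N = 20174 (N = 22459 - 2285 = 20174)
N - h(-222) = 20174 - (-218 - 222) = 20174 - 1*(-440) = 20174 + 440 = 20614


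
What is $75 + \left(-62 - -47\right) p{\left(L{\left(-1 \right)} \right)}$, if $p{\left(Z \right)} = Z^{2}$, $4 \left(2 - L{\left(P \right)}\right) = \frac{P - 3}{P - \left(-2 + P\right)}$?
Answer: $- \frac{75}{4} \approx -18.75$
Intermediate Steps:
$L{\left(P \right)} = \frac{19}{8} - \frac{P}{8}$ ($L{\left(P \right)} = 2 - \frac{\left(P - 3\right) \frac{1}{P - \left(-2 + P\right)}}{4} = 2 - \frac{\left(-3 + P\right) \frac{1}{2}}{4} = 2 - \frac{- \frac{3}{2} + \frac{P}{2}}{4} = 2 - \left(- \frac{3}{8} + \frac{P}{8}\right) = \frac{19}{8} - \frac{P}{8}$)
$75 + \left(-62 - -47\right) p{\left(L{\left(-1 \right)} \right)} = 75 + \left(-62 - -47\right) \left(\frac{19}{8} - - \frac{1}{8}\right)^{2} = 75 + \left(-62 + 47\right) \left(\frac{19}{8} + \frac{1}{8}\right)^{2} = 75 - 15 \left(\frac{5}{2}\right)^{2} = 75 - \frac{375}{4} = - \frac{75}{4}$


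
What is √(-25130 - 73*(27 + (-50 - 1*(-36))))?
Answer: I*√26079 ≈ 161.49*I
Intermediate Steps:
√(-25130 - 73*(27 + (-50 - 1*(-36)))) = √(-25130 - 73*(27 + (-50 + 36))) = √(-25130 - 73*(27 - 14)) = √(-25130 - 73*13) = √(-25130 - 949) = √(-26079) = I*√26079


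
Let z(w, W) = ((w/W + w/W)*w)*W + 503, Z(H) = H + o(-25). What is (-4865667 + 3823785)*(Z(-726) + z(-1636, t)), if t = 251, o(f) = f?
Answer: -5576927624208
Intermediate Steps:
Z(H) = -25 + H (Z(H) = H - 25 = -25 + H)
z(w, W) = 503 + 2*w**2 (z(w, W) = ((2*w/W)*w)*W + 503 = (2*w**2/W)*W + 503 = 2*w**2 + 503 = 503 + 2*w**2)
(-4865667 + 3823785)*(Z(-726) + z(-1636, t)) = (-4865667 + 3823785)*((-25 - 726) + (503 + 2*(-1636)**2)) = -1041882*(-751 + (503 + 2*2676496)) = -1041882*(-751 + (503 + 5352992)) = -1041882*(-751 + 5353495) = -1041882*5352744 = -5576927624208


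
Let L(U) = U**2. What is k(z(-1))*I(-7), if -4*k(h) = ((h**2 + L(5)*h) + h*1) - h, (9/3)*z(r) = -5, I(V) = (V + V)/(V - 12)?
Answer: 1225/171 ≈ 7.1637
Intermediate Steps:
I(V) = 2*V/(-12 + V) (I(V) = (2*V)/(-12 + V) = 2*V/(-12 + V))
z(r) = -5/3 (z(r) = (1/3)*(-5) = -5/3)
k(h) = -25*h/4 - h**2/4 (k(h) = -(((h**2 + 5**2*h) + h*1) - h)/4 = -(((h**2 + 25*h) + h) - h)/4 = -((h**2 + 26*h) - h)/4 = -(h**2 + 25*h)/4 = -25*h/4 - h**2/4)
k(z(-1))*I(-7) = (-1/4*(-5/3)*(25 - 5/3))*(2*(-7)/(-12 - 7)) = (-1/4*(-5/3)*70/3)*(2*(-7)/(-19)) = 175*(2*(-7)*(-1/19))/18 = (175/18)*(14/19) = 1225/171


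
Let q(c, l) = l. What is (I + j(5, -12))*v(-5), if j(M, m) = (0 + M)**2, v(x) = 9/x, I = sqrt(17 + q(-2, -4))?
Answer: -45 - 9*sqrt(13)/5 ≈ -51.490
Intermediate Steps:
I = sqrt(13) (I = sqrt(17 - 4) = sqrt(13) ≈ 3.6056)
j(M, m) = M**2
(I + j(5, -12))*v(-5) = (sqrt(13) + 5**2)*(9/(-5)) = (sqrt(13) + 25)*(9*(-1/5)) = (25 + sqrt(13))*(-9/5) = -45 - 9*sqrt(13)/5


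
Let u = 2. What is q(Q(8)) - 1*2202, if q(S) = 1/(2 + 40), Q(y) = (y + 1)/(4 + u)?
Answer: -92483/42 ≈ -2202.0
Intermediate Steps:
Q(y) = ⅙ + y/6 (Q(y) = (y + 1)/(4 + 2) = (1 + y)/6 = (1 + y)*(⅙) = ⅙ + y/6)
q(S) = 1/42
q(Q(8)) - 1*2202 = 1/42 - 1*2202 = 1/42 - 2202 = -92483/42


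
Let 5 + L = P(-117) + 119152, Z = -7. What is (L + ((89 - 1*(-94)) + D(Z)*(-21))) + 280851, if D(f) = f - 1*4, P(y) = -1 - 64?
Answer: 400347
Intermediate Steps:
P(y) = -65
D(f) = -4 + f (D(f) = f - 4 = -4 + f)
L = 119082 (L = -5 + (-65 + 119152) = -5 + 119087 = 119082)
(L + ((89 - 1*(-94)) + D(Z)*(-21))) + 280851 = (119082 + ((89 - 1*(-94)) + (-4 - 7)*(-21))) + 280851 = (119082 + ((89 + 94) - 11*(-21))) + 280851 = (119082 + (183 + 231)) + 280851 = (119082 + 414) + 280851 = 119496 + 280851 = 400347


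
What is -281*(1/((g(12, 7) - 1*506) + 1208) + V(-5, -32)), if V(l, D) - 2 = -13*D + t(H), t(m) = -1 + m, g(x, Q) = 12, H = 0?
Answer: -83664659/714 ≈ -1.1718e+5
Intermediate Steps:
V(l, D) = 1 - 13*D (V(l, D) = 2 + (-13*D + (-1 + 0)) = 2 + (-13*D - 1) = 2 + (-1 - 13*D) = 1 - 13*D)
-281*(1/((g(12, 7) - 1*506) + 1208) + V(-5, -32)) = -281*(1/((12 - 1*506) + 1208) + (1 - 13*(-32))) = -281*(1/((12 - 506) + 1208) + (1 + 416)) = -281*(1/(-494 + 1208) + 417) = -281*(1/714 + 417) = -281*297739/714 = -83664659/714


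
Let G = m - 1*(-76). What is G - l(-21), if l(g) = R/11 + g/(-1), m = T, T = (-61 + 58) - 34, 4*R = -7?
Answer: 799/44 ≈ 18.159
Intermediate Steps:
R = -7/4 (R = (¼)*(-7) = -7/4 ≈ -1.7500)
T = -37 (T = -3 - 34 = -37)
m = -37
l(g) = -7/44 - g (l(g) = -7/4/11 + g/(-1) = -7/4*1/11 + g*(-1) = -7/44 - g)
G = 39 (G = -37 - 1*(-76) = -37 + 76 = 39)
G - l(-21) = 39 - (-7/44 - 1*(-21)) = 39 - (-7/44 + 21) = 39 - 1*917/44 = 39 - 917/44 = 799/44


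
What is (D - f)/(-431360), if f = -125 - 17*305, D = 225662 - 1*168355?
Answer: -62617/431360 ≈ -0.14516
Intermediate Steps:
D = 57307 (D = 225662 - 168355 = 57307)
f = -5310 (f = -125 - 5185 = -5310)
(D - f)/(-431360) = (57307 - 1*(-5310))/(-431360) = (57307 + 5310)*(-1/431360) = 62617*(-1/431360) = -62617/431360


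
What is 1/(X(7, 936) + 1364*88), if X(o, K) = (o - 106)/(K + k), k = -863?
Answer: 73/8762237 ≈ 8.3312e-6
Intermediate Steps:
X(o, K) = (-106 + o)/(-863 + K) (X(o, K) = (o - 106)/(K - 863) = (-106 + o)/(-863 + K))
1/(X(7, 936) + 1364*88) = 1/((-106 + 7)/(-863 + 936) + 1364*88) = 1/(-99/73 + 120032) = 1/(8762237/73) = 73/8762237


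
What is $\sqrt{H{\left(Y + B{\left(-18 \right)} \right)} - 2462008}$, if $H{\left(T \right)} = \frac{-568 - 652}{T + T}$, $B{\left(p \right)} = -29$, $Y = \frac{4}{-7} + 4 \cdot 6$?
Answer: $\frac{i \sqrt{3744547638}}{39} \approx 1569.0 i$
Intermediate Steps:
$Y = \frac{164}{7}$ ($Y = 4 \left(- \frac{1}{7}\right) + 24 = - \frac{4}{7} + 24 = \frac{164}{7} \approx 23.429$)
$H{\left(T \right)} = - \frac{610}{T}$ ($H{\left(T \right)} = - \frac{1220}{2 T} = - 1220 \frac{1}{2 T} = - \frac{610}{T}$)
$\sqrt{H{\left(Y + B{\left(-18 \right)} \right)} - 2462008} = \sqrt{- \frac{610}{\frac{164}{7} - 29} - 2462008} = \sqrt{- \frac{610}{- \frac{39}{7}} - 2462008} = \sqrt{\left(-610\right) \left(- \frac{7}{39}\right) - 2462008} = \sqrt{\frac{4270}{39} - 2462008} = \sqrt{- \frac{96014042}{39}} = \frac{i \sqrt{3744547638}}{39}$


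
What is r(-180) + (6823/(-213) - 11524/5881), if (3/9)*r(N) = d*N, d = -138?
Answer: 93305120885/1252653 ≈ 74486.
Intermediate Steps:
r(N) = -414*N (r(N) = 3*(-138*N) = -414*N)
r(-180) + (6823/(-213) - 11524/5881) = -414*(-180) + (6823/(-213) - 11524/5881) = 74520 + (6823*(-1/213) - 11524*1/5881) = 74520 + (-6823/213 - 11524/5881) = 74520 - 42580675/1252653 = 93305120885/1252653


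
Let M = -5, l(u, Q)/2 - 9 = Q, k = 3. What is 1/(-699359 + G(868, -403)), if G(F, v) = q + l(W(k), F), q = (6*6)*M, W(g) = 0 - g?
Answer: -1/697785 ≈ -1.4331e-6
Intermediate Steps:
W(g) = -g
l(u, Q) = 18 + 2*Q
q = -180 (q = (6*6)*(-5) = 36*(-5) = -180)
G(F, v) = -162 + 2*F (G(F, v) = -180 + (18 + 2*F) = -162 + 2*F)
1/(-699359 + G(868, -403)) = 1/(-699359 + (-162 + 2*868)) = 1/(-699359 + (-162 + 1736)) = 1/(-699359 + 1574) = 1/(-697785) = -1/697785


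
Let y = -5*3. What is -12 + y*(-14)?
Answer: 198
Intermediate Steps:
y = -15
-12 + y*(-14) = -12 - 15*(-14) = -12 + 210 = 198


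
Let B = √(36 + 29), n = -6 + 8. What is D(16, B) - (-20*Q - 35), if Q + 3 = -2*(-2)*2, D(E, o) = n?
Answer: 137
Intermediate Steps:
n = 2
B = √65 ≈ 8.0623
D(E, o) = 2
Q = 5 (Q = -3 - 2*(-2)*2 = -3 + 4*2 = -3 + 8 = 5)
D(16, B) - (-20*Q - 35) = 2 - (-20*5 - 35) = 2 - (-100 - 35) = 2 - 1*(-135) = 2 + 135 = 137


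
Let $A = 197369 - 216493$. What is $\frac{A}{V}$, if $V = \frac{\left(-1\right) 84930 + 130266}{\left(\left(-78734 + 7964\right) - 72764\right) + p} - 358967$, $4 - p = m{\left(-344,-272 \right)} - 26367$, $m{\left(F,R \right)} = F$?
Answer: $\frac{2234046556}{41934211309} \approx 0.053275$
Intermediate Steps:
$p = 26715$ ($p = 4 - \left(-344 - 26367\right) = 4 - -26711 = 4 + 26711 = 26715$)
$A = -19124$ ($A = 197369 - 216493 = -19124$)
$V = - \frac{41934211309}{116819}$ ($V = \frac{\left(-1\right) 84930 + 130266}{\left(\left(-78734 + 7964\right) - 72764\right) + 26715} - 358967 = \frac{-84930 + 130266}{\left(-70770 - 72764\right) + 26715} - 358967 = \frac{45336}{-143534 + 26715} - 358967 = \frac{45336}{-116819} - 358967 = 45336 \left(- \frac{1}{116819}\right) - 358967 = - \frac{45336}{116819} - 358967 = - \frac{41934211309}{116819} \approx -3.5897 \cdot 10^{5}$)
$\frac{A}{V} = - \frac{19124}{- \frac{41934211309}{116819}} = \left(-19124\right) \left(- \frac{116819}{41934211309}\right) = \frac{2234046556}{41934211309}$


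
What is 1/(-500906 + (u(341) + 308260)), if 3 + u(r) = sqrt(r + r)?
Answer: -192649/37113636519 - sqrt(682)/37113636519 ≈ -5.1915e-6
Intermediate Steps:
u(r) = -3 + sqrt(2)*sqrt(r) (u(r) = -3 + sqrt(r + r) = -3 + sqrt(2*r) = -3 + sqrt(2)*sqrt(r))
1/(-500906 + (u(341) + 308260)) = 1/(-500906 + ((-3 + sqrt(2)*sqrt(341)) + 308260)) = 1/(-500906 + ((-3 + sqrt(682)) + 308260)) = 1/(-500906 + (308257 + sqrt(682))) = 1/(-192649 + sqrt(682))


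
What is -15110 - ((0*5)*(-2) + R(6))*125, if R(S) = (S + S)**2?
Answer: -33110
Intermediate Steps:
R(S) = 4*S**2 (R(S) = (2*S)**2 = 4*S**2)
-15110 - ((0*5)*(-2) + R(6))*125 = -15110 - ((0*5)*(-2) + 4*6**2)*125 = -15110 - (0*(-2) + 4*36)*125 = -15110 - (0 + 144)*125 = -15110 - 144*125 = -15110 - 1*18000 = -15110 - 18000 = -33110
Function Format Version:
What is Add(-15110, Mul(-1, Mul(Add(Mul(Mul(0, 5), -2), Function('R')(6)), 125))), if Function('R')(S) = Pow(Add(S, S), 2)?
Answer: -33110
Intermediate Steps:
Function('R')(S) = Mul(4, Pow(S, 2)) (Function('R')(S) = Pow(Mul(2, S), 2) = Mul(4, Pow(S, 2)))
Add(-15110, Mul(-1, Mul(Add(Mul(Mul(0, 5), -2), Function('R')(6)), 125))) = Add(-15110, Mul(-1, Mul(Add(Mul(Mul(0, 5), -2), Mul(4, Pow(6, 2))), 125))) = Add(-15110, Mul(-1, Mul(Add(Mul(0, -2), Mul(4, 36)), 125))) = Add(-15110, Mul(-1, Mul(Add(0, 144), 125))) = Add(-15110, Mul(-1, Mul(144, 125))) = Add(-15110, Mul(-1, 18000)) = Add(-15110, -18000) = -33110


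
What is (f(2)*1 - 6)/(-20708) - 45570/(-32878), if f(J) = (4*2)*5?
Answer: 235636427/170209406 ≈ 1.3844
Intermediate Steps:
f(J) = 40 (f(J) = 8*5 = 40)
(f(2)*1 - 6)/(-20708) - 45570/(-32878) = (40*1 - 6)/(-20708) - 45570/(-32878) = (40 - 6)*(-1/20708) - 45570*(-1/32878) = 34*(-1/20708) + 22785/16439 = -17/10354 + 22785/16439 = 235636427/170209406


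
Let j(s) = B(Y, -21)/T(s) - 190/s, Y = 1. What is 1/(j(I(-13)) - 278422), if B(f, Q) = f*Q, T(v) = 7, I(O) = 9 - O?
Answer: -11/3062770 ≈ -3.5915e-6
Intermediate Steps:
B(f, Q) = Q*f
j(s) = -3 - 190/s (j(s) = -21*1/7 - 190/s = -21*⅐ - 190/s = -3 - 190/s)
1/(j(I(-13)) - 278422) = 1/((-3 - 190/(9 - 1*(-13))) - 278422) = 1/((-3 - 190/(9 + 13)) - 278422) = 1/((-3 - 190/22) - 278422) = 1/((-3 - 190*1/22) - 278422) = 1/((-3 - 95/11) - 278422) = 1/(-128/11 - 278422) = 1/(-3062770/11) = -11/3062770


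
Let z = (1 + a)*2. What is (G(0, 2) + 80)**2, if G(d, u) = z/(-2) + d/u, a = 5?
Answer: 5476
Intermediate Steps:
z = 12 (z = (1 + 5)*2 = 6*2 = 12)
G(d, u) = -6 + d/u (G(d, u) = 12/(-2) + d/u = 12*(-1/2) + d/u = -6 + d/u)
(G(0, 2) + 80)**2 = ((-6 + 0/2) + 80)**2 = ((-6 + 0*(1/2)) + 80)**2 = ((-6 + 0) + 80)**2 = (-6 + 80)**2 = 74**2 = 5476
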